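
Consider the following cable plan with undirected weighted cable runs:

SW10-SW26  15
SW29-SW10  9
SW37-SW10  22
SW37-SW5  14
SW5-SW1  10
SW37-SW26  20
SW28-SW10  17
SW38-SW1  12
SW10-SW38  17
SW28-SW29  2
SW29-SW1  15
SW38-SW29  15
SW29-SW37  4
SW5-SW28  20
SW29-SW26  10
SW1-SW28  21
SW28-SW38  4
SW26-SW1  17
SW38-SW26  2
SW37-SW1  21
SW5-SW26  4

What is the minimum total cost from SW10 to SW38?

15

Running Dijkstra from SW10:
SW10: 0
SW29: 9  (via SW10)
SW28: 11  (via SW29)
SW37: 13  (via SW29)
SW26: 15  (via SW10)
SW38: 15  (via SW28)
Shortest route: SW10 → SW29 → SW28 → SW38 = 15.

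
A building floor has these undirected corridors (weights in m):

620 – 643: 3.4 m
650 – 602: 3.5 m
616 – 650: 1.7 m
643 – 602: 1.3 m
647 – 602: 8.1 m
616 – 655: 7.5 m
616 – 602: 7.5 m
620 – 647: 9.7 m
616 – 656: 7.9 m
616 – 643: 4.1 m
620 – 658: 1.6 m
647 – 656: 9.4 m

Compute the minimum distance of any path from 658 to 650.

Enumerating some paths:
658 - 620 - 643 - 602 - 650: 1.6+3.4+1.3+3.5 = 9.8
658 - 620 - 643 - 616 - 650: 1.6+3.4+4.1+1.7 = 10.8
Cheapest is 658 - 620 - 643 - 602 - 650 at 9.8 m.

9.8 m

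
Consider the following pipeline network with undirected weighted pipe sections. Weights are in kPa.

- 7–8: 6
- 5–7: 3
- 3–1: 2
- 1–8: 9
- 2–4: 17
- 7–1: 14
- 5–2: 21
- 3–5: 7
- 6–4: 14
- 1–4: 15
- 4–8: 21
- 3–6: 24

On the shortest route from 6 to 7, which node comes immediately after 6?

Enumerating some paths:
6 → 3 → 5 → 7: 24+7+3 = 34
6 → 3 → 1 → 8 → 7: 24+2+9+6 = 41
6 → 3 → 1 → 7: 24+2+14 = 40
The minimum is 34 kPa via 6 → 3 → 5 → 7.
So from 6 the first move is to 3.

3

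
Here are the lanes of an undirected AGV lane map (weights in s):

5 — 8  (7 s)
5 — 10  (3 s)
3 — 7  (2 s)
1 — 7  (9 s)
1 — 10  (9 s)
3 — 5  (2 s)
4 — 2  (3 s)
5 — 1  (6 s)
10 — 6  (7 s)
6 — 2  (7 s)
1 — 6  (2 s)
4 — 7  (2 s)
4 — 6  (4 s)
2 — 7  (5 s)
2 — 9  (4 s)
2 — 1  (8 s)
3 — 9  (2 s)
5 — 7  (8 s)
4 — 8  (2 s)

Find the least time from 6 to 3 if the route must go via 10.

12 s

Best 6 to 10: 6 → 10 costing 7
Shortest 10→3: 10 → 5 → 3 = 5
Total via 10: 7 + 5 = 12 s.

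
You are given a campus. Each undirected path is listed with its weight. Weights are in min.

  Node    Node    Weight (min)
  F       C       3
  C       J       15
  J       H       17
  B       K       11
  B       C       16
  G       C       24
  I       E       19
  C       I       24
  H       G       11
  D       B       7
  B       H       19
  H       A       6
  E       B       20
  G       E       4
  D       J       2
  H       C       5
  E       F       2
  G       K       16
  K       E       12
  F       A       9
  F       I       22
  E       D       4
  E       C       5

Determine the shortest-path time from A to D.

Shortest distances from A:
A: 0
H: 6  (via A)
F: 9  (via A)
C: 11  (via H)
E: 11  (via F)
D: 15  (via E)
Shortest route: A → F → E → D = 15 min.

15 min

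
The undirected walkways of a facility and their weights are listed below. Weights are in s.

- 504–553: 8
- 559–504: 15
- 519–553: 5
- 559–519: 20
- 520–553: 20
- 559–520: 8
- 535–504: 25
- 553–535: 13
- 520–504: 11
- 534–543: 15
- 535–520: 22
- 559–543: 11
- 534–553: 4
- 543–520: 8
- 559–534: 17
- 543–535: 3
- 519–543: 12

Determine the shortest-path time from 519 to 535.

Candidate routes:
519 - 553 - 534 - 543 - 535: 5+4+15+3 = 27
519 - 553 - 535: 5+13 = 18
519 - 543 - 535: 12+3 = 15
Cheapest is 519 - 543 - 535 at 15 s.

15 s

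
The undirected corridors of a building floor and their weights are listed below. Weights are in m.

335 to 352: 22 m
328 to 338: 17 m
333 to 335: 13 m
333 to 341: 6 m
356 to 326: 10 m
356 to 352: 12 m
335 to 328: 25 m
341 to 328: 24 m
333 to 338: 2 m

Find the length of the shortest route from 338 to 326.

59 m

Settle nodes by increasing distance from 338:
338: 0
333: 2  (via 338)
341: 8  (via 333)
335: 15  (via 333)
328: 17  (via 338)
352: 37  (via 335)
356: 49  (via 352)
326: 59  (via 356)
Shortest route: 338 → 333 → 335 → 352 → 356 → 326 = 59 m.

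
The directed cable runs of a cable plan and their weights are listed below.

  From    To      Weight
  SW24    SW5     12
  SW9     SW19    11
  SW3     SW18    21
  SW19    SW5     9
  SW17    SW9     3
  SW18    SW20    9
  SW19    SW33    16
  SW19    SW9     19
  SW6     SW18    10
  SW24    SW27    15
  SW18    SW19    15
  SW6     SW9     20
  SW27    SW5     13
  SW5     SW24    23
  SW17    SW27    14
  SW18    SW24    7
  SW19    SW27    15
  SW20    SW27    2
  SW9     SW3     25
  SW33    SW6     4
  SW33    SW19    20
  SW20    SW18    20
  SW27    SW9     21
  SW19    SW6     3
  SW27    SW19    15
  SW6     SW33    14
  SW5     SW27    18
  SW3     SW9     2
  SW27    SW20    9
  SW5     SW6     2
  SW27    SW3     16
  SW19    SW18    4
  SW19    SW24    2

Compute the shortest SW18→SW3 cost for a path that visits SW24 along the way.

Shortest SW18→SW24: SW18 → SW24 = 7
Shortest SW24→SW3: SW24 → SW27 → SW3 = 31
Total via SW24: 7 + 31 = 38.

38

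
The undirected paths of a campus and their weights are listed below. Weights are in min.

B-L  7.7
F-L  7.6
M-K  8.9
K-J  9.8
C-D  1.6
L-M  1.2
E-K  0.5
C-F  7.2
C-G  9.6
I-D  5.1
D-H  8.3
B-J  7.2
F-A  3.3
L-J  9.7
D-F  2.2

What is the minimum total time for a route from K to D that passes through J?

Best K to J: K → J costing 9.8
Shortest J→D: J → L → F → D = 19.5
Total via J: 9.8 + 19.5 = 29.3 min.

29.3 min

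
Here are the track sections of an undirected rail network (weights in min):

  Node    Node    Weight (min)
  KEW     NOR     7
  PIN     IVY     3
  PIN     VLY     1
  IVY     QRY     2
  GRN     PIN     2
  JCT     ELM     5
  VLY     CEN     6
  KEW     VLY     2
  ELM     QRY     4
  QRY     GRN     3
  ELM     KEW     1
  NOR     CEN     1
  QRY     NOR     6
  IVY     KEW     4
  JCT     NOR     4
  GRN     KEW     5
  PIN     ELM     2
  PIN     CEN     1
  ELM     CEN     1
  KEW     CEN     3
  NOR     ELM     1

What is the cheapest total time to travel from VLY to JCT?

Enumerating some paths:
VLY–KEW–ELM–JCT: 2+1+5 = 8
VLY–KEW–ELM–NOR–JCT: 2+1+1+4 = 8
VLY–PIN–ELM–JCT: 1+2+5 = 8
VLY–PIN–CEN–NOR–JCT: 1+1+1+4 = 7
Cheapest is VLY–PIN–CEN–NOR–JCT at 7 min.

7 min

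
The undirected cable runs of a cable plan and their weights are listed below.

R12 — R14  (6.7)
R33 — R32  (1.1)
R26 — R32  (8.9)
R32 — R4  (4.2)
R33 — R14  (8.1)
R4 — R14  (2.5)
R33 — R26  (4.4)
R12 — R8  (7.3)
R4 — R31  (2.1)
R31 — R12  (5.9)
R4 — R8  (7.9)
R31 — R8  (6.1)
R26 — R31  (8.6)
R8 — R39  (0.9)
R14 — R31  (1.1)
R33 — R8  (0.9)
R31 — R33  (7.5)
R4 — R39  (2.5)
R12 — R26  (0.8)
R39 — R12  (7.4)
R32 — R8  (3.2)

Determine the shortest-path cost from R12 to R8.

Candidate routes:
R12 - R39 - R8: 7.4+0.9 = 8.3
R12 - R8: 7.3 = 7.3
R12 - R26 - R33 - R8: 0.8+4.4+0.9 = 6.1
Cheapest is R12 - R26 - R33 - R8 at 6.1.

6.1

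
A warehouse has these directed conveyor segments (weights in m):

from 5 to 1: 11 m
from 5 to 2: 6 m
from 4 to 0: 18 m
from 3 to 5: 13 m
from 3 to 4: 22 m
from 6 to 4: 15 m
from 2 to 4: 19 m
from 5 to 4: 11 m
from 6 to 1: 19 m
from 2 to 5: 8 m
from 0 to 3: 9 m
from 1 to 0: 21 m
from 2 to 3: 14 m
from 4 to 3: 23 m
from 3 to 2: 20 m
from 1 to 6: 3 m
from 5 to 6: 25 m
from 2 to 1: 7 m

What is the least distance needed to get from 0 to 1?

33 m

Candidate routes:
0–3–5–2–1: 9+13+6+7 = 35
0–3–5–1: 9+13+11 = 33
The minimum is 33 m via 0–3–5–1.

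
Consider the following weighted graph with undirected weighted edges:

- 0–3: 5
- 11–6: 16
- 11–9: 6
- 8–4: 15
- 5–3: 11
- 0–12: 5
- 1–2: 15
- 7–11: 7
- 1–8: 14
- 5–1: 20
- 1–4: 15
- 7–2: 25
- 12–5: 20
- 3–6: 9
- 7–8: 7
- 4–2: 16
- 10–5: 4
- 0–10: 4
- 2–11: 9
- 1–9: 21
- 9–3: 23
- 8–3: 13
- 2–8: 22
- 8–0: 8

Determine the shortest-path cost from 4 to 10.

Settle nodes by increasing distance from 4:
4: 0
1: 15  (via 4)
8: 15  (via 4)
2: 16  (via 4)
7: 22  (via 8)
0: 23  (via 8)
11: 25  (via 2)
10: 27  (via 0)
Shortest route: 4–8–0–10 = 27.

27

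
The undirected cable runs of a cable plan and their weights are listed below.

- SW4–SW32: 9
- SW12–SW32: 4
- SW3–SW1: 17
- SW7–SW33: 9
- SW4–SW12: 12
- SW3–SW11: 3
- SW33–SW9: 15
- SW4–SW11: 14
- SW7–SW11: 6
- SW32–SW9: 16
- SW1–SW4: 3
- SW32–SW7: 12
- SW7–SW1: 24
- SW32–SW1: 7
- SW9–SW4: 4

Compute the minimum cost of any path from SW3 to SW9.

Compare a few routes:
SW3–SW11–SW7–SW33–SW9: 3+6+9+15 = 33
SW3–SW11–SW4–SW9: 3+14+4 = 21
SW3–SW1–SW4–SW9: 17+3+4 = 24
The minimum is 21 via SW3–SW11–SW4–SW9.

21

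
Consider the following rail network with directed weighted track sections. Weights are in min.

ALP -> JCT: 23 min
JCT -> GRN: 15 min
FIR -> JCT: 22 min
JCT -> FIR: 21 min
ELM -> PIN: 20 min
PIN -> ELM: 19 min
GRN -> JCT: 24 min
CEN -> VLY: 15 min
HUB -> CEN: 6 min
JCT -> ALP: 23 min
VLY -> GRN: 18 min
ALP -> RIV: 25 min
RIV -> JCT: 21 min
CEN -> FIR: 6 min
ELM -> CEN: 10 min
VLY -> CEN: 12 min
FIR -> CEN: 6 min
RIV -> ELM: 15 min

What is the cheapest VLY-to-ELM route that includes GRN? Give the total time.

105 min

Shortest VLY→GRN: VLY → GRN = 18
Shortest GRN→ELM: GRN → JCT → ALP → RIV → ELM = 87
Total via GRN: 18 + 87 = 105 min.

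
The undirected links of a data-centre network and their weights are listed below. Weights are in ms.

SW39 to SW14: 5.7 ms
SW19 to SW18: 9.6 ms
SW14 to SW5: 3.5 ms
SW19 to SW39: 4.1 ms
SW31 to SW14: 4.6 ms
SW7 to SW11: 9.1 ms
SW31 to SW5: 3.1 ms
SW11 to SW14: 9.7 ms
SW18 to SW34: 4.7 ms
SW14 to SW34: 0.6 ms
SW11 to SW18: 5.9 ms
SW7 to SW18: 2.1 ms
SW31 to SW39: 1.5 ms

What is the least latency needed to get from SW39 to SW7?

Enumerating some paths:
SW39 → SW31 → SW14 → SW34 → SW18 → SW7: 1.5+4.6+0.6+4.7+2.1 = 13.5
SW39 → SW14 → SW34 → SW18 → SW7: 5.7+0.6+4.7+2.1 = 13.1
SW39 → SW31 → SW5 → SW14 → SW34 → SW18 → SW7: 1.5+3.1+3.5+0.6+4.7+2.1 = 15.5
The minimum is 13.1 ms via SW39 → SW14 → SW34 → SW18 → SW7.

13.1 ms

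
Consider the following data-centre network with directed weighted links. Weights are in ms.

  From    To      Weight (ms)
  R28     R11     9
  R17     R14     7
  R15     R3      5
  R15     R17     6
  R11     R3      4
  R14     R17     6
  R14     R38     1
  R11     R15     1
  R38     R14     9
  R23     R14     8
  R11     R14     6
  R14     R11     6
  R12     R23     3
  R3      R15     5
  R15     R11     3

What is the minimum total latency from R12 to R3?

21 ms

Enumerating some paths:
R12 - R23 - R14 - R11 - R15 - R3: 3+8+6+1+5 = 23
R12 - R23 - R14 - R11 - R3: 3+8+6+4 = 21
Cheapest is R12 - R23 - R14 - R11 - R3 at 21 ms.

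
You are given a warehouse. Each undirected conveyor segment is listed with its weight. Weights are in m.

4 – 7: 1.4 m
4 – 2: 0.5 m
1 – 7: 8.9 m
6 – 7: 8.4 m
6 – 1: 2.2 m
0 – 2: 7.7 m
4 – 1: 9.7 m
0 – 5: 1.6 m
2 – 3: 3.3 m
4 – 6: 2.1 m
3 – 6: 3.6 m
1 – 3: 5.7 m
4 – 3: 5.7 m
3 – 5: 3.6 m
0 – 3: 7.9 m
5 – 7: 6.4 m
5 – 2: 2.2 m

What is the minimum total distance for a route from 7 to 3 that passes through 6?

Shortest 7→6: 7 → 4 → 6 = 3.5
Best 6 to 3: 6 → 3 costing 3.6
Total via 6: 3.5 + 3.6 = 7.1 m.

7.1 m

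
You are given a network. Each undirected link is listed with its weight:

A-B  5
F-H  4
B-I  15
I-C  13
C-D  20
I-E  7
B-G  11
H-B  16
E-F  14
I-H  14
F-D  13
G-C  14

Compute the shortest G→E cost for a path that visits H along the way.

Best G to H: G → B → H costing 27
Best H to E: H → F → E costing 18
Total via H: 27 + 18 = 45.

45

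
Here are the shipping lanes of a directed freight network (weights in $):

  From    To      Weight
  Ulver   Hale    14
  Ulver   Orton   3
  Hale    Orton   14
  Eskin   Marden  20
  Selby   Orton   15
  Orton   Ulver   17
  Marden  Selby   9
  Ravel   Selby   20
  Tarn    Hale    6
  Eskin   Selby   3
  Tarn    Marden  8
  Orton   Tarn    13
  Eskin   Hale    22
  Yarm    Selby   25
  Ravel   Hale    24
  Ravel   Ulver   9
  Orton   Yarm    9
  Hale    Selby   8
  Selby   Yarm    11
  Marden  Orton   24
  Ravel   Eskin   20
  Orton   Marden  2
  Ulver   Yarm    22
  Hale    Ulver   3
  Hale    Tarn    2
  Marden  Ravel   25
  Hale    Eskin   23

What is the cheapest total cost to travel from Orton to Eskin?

Compare a few routes:
Orton → Marden → Ravel → Eskin: 2+25+20 = 47
Orton → Tarn → Hale → Eskin: 13+6+23 = 42
The minimum is $42 via Orton → Tarn → Hale → Eskin.

$42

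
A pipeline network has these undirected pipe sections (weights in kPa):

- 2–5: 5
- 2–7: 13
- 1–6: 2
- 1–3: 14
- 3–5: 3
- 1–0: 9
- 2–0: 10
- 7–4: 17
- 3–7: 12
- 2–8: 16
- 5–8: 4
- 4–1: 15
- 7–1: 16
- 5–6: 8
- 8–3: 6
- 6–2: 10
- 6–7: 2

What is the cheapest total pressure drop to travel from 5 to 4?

Running Dijkstra from 5:
5: 0
3: 3  (via 5)
8: 4  (via 5)
2: 5  (via 5)
6: 8  (via 5)
1: 10  (via 6)
7: 10  (via 6)
0: 15  (via 2)
4: 25  (via 1)
Shortest route: 5–6–1–4 = 25 kPa.

25 kPa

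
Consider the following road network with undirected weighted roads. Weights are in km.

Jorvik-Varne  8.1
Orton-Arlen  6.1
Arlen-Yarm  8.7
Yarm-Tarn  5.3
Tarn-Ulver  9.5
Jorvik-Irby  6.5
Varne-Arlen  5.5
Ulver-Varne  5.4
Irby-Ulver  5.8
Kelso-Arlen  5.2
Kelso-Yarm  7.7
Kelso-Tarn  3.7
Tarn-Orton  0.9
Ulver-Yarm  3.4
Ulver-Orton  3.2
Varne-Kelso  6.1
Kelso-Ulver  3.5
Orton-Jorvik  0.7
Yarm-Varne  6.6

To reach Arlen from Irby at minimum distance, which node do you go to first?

Jorvik

Enumerating some paths:
Irby–Jorvik–Orton–Arlen: 6.5+0.7+6.1 = 13.3
Irby–Ulver–Kelso–Arlen: 5.8+3.5+5.2 = 14.5
Irby–Ulver–Orton–Arlen: 5.8+3.2+6.1 = 15.1
Cheapest is Irby–Jorvik–Orton–Arlen at 13.3 km.
So from Irby the first move is to Jorvik.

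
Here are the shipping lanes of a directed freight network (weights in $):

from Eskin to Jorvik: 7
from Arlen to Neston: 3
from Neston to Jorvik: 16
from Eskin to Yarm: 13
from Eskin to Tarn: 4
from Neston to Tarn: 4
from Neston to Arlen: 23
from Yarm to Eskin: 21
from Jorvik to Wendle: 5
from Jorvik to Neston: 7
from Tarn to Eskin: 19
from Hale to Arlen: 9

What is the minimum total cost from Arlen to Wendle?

Enumerating some paths:
Arlen - Neston - Tarn - Eskin - Jorvik - Wendle: 3+4+19+7+5 = 38
Arlen - Neston - Jorvik - Wendle: 3+16+5 = 24
Cheapest is Arlen - Neston - Jorvik - Wendle at $24.

$24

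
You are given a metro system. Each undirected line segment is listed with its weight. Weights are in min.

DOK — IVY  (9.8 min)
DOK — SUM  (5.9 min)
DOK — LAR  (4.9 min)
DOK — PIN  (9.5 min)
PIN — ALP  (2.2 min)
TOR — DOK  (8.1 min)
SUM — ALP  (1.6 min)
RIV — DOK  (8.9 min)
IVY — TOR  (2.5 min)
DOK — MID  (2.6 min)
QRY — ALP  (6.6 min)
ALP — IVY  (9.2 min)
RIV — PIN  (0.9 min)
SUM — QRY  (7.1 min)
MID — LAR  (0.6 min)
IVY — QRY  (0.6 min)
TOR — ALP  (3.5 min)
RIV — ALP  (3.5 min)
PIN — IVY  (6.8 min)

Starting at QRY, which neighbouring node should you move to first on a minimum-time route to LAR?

IVY

Compare a few routes:
QRY–IVY–DOK–LAR: 0.6+9.8+4.9 = 15.3
QRY–IVY–TOR–DOK–MID–LAR: 0.6+2.5+8.1+2.6+0.6 = 14.4
QRY–IVY–DOK–MID–LAR: 0.6+9.8+2.6+0.6 = 13.6
Cheapest is QRY–IVY–DOK–MID–LAR at 13.6 min.
So from QRY the first move is to IVY.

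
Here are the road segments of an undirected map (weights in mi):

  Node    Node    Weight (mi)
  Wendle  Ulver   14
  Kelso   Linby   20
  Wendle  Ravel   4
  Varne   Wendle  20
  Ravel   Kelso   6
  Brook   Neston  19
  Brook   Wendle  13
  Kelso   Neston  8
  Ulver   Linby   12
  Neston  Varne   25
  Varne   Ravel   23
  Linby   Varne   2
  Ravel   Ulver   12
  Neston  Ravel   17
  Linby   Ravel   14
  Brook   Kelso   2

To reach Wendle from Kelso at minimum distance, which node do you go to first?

Ravel

Candidate routes:
Kelso–Brook–Wendle: 2+13 = 15
Kelso–Ravel–Wendle: 6+4 = 10
The minimum is 10 mi via Kelso–Ravel–Wendle.
So from Kelso the first move is to Ravel.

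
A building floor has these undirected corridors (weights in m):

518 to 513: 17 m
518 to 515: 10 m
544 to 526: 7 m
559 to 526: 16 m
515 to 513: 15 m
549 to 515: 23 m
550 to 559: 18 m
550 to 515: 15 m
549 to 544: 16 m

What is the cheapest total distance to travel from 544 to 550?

Compare a few routes:
544 → 526 → 559 → 550: 7+16+18 = 41
544 → 549 → 515 → 550: 16+23+15 = 54
Cheapest is 544 → 526 → 559 → 550 at 41 m.

41 m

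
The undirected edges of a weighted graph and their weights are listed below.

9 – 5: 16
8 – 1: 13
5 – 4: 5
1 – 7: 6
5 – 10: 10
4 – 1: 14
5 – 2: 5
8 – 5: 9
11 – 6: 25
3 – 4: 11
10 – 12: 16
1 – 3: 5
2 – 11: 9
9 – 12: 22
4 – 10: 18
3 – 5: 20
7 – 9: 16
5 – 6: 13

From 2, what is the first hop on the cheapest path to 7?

Candidate routes:
2 → 5 → 4 → 3 → 1 → 7: 5+5+11+5+6 = 32
2 → 5 → 4 → 1 → 7: 5+5+14+6 = 30
2 → 5 → 8 → 1 → 7: 5+9+13+6 = 33
Cheapest is 2 → 5 → 4 → 1 → 7 at 30.
So from 2 the first move is to 5.

5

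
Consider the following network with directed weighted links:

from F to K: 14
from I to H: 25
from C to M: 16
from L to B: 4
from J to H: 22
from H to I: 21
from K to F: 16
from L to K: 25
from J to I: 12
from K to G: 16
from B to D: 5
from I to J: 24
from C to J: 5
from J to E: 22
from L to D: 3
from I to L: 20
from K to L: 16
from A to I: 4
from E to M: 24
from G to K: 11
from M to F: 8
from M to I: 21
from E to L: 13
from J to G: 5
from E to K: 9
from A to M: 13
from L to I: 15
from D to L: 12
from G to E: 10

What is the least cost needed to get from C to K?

21

Candidate routes:
C–J–G–K: 5+5+11 = 21
C–M–F–K: 16+8+14 = 38
C–J–G–E–K: 5+5+10+9 = 29
C–J–E–K: 5+22+9 = 36
Cheapest is C–J–G–K at 21.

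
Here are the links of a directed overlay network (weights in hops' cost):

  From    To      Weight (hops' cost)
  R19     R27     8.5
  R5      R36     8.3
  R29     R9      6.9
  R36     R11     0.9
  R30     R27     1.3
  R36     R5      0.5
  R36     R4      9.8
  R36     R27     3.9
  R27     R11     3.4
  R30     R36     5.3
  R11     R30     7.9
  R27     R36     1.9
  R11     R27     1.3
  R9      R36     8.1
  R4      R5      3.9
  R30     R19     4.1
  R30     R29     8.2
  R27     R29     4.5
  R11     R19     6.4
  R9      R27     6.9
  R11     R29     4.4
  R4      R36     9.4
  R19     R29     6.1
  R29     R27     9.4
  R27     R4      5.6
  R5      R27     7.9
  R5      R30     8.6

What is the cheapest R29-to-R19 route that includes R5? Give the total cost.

Best R29 to R5: R29 → R27 → R36 → R5 costing 11.8
Best R5 to R19: R5 → R30 → R19 costing 12.7
Total via R5: 11.8 + 12.7 = 24.5 hops' cost.

24.5 hops' cost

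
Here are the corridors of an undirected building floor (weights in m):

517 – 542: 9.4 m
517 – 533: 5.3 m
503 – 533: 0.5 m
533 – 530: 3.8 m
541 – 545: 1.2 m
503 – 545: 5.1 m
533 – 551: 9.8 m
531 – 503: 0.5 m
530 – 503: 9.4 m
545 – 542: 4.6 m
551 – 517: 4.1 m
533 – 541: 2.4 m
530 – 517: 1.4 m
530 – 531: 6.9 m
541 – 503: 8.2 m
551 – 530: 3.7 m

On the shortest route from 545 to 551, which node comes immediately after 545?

541

Compare a few routes:
545 - 541 - 533 - 530 - 517 - 551: 1.2+2.4+3.8+1.4+4.1 = 12.9
545 - 541 - 533 - 517 - 551: 1.2+2.4+5.3+4.1 = 13
545 - 541 - 533 - 530 - 551: 1.2+2.4+3.8+3.7 = 11.1
The minimum is 11.1 m via 545 - 541 - 533 - 530 - 551.
So from 545 the first move is to 541.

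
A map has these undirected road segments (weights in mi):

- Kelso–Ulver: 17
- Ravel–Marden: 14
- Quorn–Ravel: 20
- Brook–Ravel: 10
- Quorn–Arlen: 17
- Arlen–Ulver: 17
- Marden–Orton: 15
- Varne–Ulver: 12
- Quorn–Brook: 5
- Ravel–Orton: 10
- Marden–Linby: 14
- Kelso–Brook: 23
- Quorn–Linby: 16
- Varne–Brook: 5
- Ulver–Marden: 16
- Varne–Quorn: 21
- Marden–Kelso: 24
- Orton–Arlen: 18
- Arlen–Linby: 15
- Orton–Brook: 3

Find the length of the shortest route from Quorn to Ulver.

22 mi

Settle nodes by increasing distance from Quorn:
Quorn: 0
Brook: 5  (via Quorn)
Orton: 8  (via Brook)
Varne: 10  (via Brook)
Ravel: 15  (via Brook)
Linby: 16  (via Quorn)
Arlen: 17  (via Quorn)
Ulver: 22  (via Varne)
Shortest route: Quorn → Brook → Varne → Ulver = 22 mi.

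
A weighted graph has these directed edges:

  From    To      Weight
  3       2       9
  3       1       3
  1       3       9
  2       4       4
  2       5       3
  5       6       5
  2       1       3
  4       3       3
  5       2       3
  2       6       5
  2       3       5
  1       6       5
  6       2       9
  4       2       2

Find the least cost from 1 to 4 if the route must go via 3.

22

Shortest 1→3: 1 → 3 = 9
Best 3 to 4: 3 → 2 → 4 costing 13
Total via 3: 9 + 13 = 22.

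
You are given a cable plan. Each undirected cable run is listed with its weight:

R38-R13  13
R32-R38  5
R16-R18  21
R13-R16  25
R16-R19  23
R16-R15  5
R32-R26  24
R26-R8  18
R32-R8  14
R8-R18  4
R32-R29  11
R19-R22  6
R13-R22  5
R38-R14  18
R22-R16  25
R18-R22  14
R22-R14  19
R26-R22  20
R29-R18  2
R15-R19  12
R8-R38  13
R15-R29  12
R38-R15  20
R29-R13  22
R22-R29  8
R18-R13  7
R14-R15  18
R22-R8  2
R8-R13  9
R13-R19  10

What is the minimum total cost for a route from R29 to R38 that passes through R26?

53

Shortest R29→R26: R29 → R18 → R8 → R26 = 24
Best R26 to R38: R26 → R32 → R38 costing 29
Total via R26: 24 + 29 = 53.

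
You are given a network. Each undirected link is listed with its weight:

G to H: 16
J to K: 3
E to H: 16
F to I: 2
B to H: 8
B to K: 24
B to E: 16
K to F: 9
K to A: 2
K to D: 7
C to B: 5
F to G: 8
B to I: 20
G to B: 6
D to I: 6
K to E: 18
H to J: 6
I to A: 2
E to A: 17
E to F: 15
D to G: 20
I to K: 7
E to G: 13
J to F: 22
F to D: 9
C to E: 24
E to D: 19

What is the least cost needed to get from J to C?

19

Running Dijkstra from J:
J: 0
K: 3  (via J)
A: 5  (via K)
H: 6  (via J)
I: 7  (via A)
F: 9  (via I)
D: 10  (via K)
B: 14  (via H)
G: 17  (via F)
C: 19  (via B)
Shortest route: J → H → B → C = 19.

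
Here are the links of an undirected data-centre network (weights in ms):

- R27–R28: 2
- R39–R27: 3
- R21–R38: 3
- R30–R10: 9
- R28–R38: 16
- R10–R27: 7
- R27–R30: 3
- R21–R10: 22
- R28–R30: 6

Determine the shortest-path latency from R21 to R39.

Candidate routes:
R21 → R38 → R28 → R30 → R27 → R39: 3+16+6+3+3 = 31
R21 → R38 → R28 → R27 → R39: 3+16+2+3 = 24
R21 → R10 → R27 → R39: 22+7+3 = 32
Cheapest is R21 → R38 → R28 → R27 → R39 at 24 ms.

24 ms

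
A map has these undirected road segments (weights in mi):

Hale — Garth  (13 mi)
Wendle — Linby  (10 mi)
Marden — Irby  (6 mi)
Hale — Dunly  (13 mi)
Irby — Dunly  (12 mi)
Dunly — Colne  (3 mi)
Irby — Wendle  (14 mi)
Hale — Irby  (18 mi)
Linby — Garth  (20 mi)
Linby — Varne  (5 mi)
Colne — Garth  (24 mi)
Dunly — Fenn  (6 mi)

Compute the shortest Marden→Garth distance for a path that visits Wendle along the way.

50 mi

Best Marden to Wendle: Marden–Irby–Wendle costing 20
Best Wendle to Garth: Wendle–Linby–Garth costing 30
Total via Wendle: 20 + 30 = 50 mi.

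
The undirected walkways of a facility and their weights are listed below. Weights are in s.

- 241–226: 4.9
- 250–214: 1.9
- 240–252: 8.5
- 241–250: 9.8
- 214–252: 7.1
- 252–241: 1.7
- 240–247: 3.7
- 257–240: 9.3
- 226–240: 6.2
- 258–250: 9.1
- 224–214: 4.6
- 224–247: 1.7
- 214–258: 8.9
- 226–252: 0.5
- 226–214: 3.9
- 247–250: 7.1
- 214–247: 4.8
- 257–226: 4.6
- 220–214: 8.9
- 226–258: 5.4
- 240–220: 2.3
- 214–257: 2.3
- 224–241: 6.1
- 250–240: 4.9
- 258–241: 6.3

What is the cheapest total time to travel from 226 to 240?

6.2 s

Settle nodes by increasing distance from 226:
226: 0
252: 0.5  (via 226)
241: 2.2  (via 252)
214: 3.9  (via 226)
257: 4.6  (via 226)
258: 5.4  (via 226)
250: 5.8  (via 214)
240: 6.2  (via 226)
Shortest route: 226 → 240 = 6.2 s.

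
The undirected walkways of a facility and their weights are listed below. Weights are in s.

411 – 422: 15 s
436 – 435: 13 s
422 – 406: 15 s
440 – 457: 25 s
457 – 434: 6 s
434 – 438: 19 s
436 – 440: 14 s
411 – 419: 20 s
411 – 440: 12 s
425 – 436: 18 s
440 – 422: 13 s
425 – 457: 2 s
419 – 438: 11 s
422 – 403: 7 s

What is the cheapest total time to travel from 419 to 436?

Enumerating some paths:
419 - 411 - 422 - 440 - 436: 20+15+13+14 = 62
419 - 438 - 434 - 457 - 425 - 436: 11+19+6+2+18 = 56
419 - 411 - 440 - 436: 20+12+14 = 46
Cheapest is 419 - 411 - 440 - 436 at 46 s.

46 s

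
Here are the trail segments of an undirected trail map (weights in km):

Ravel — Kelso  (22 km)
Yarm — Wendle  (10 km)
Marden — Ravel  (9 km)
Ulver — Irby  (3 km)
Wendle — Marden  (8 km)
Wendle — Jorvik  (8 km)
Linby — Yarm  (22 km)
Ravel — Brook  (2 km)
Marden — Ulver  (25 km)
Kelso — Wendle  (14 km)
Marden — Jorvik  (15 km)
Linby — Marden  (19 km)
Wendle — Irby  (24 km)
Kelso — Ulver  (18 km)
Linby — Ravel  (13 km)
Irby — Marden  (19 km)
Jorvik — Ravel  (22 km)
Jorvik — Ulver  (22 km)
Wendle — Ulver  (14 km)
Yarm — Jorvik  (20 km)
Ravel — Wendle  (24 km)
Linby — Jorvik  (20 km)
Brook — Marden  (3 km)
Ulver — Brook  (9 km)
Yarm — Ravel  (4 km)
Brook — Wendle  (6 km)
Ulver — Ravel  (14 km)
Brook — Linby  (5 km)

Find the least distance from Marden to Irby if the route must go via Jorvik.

40 km

Best Marden to Jorvik: Marden–Jorvik costing 15
Best Jorvik to Irby: Jorvik–Ulver–Irby costing 25
Total via Jorvik: 15 + 25 = 40 km.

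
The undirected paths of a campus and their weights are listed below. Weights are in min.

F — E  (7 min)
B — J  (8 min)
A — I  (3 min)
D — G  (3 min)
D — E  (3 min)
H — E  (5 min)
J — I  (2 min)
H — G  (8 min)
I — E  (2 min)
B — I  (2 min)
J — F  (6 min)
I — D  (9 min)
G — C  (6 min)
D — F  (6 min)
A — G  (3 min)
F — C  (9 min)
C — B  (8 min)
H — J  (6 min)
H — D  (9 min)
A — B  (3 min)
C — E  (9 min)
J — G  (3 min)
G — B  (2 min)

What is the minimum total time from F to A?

Enumerating some paths:
F–J–G–A: 6+3+3 = 12
F–J–I–A: 6+2+3 = 11
F–D–G–A: 6+3+3 = 12
Cheapest is F–J–I–A at 11 min.

11 min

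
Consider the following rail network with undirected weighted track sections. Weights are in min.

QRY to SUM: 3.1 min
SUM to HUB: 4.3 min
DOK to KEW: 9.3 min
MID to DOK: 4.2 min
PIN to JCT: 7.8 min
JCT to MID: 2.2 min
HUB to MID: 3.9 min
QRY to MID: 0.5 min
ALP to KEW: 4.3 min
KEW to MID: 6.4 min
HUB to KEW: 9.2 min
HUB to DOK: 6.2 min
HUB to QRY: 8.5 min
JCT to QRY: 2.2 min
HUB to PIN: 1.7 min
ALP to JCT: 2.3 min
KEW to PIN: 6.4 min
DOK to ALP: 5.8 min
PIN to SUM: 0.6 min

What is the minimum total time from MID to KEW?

6.4 min

Running Dijkstra from MID:
MID: 0
QRY: 0.5  (via MID)
JCT: 2.2  (via MID)
SUM: 3.6  (via QRY)
HUB: 3.9  (via MID)
DOK: 4.2  (via MID)
PIN: 4.2  (via SUM)
ALP: 4.5  (via JCT)
KEW: 6.4  (via MID)
Shortest route: MID → KEW = 6.4 min.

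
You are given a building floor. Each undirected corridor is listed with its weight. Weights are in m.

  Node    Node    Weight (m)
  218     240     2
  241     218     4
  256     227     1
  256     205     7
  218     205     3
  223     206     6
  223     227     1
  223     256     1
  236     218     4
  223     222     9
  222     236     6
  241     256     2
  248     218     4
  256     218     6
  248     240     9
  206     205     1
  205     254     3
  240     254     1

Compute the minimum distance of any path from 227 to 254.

10 m

Running Dijkstra from 227:
227: 0
223: 1  (via 227)
256: 1  (via 227)
241: 3  (via 256)
218: 7  (via 256)
206: 7  (via 223)
205: 8  (via 256)
240: 9  (via 218)
254: 10  (via 240)
Shortest route: 227–256–218–240–254 = 10 m.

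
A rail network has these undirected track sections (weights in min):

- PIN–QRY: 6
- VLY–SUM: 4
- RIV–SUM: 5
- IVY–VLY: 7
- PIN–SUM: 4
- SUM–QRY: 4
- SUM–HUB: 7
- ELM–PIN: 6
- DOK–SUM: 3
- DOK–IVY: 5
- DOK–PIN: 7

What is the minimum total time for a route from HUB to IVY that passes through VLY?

Best HUB to VLY: HUB–SUM–VLY costing 11
Shortest VLY→IVY: VLY–IVY = 7
Total via VLY: 11 + 7 = 18 min.

18 min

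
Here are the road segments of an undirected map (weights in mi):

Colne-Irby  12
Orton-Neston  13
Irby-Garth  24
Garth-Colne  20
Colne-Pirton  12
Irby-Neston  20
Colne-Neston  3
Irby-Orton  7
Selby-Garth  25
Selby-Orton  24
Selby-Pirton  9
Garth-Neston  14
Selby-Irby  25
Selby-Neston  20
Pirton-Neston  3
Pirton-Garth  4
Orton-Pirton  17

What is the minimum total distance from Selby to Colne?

15 mi

Enumerating some paths:
Selby–Pirton–Colne: 9+12 = 21
Selby–Neston–Colne: 20+3 = 23
Selby–Pirton–Neston–Colne: 9+3+3 = 15
Cheapest is Selby–Pirton–Neston–Colne at 15 mi.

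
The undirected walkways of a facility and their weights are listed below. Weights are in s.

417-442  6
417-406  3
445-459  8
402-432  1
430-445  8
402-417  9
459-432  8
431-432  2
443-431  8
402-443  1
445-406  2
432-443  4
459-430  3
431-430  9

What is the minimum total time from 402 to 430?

12 s

Settle nodes by increasing distance from 402:
402: 0
432: 1  (via 402)
443: 1  (via 402)
431: 3  (via 432)
417: 9  (via 402)
459: 9  (via 432)
406: 12  (via 417)
430: 12  (via 431)
Shortest route: 402 → 432 → 431 → 430 = 12 s.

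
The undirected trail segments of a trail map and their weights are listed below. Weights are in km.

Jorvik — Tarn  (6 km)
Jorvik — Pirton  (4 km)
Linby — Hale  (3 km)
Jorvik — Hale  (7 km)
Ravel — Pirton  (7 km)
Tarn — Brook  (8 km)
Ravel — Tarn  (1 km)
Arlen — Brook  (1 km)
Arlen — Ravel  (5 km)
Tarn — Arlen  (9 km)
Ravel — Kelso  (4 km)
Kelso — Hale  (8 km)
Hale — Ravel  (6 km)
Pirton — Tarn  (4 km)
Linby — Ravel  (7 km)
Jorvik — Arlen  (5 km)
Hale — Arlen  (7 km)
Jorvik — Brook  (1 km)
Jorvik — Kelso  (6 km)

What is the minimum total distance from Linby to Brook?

11 km

Candidate routes:
Linby → Hale → Arlen → Brook: 3+7+1 = 11
Linby → Ravel → Tarn → Jorvik → Brook: 7+1+6+1 = 15
Linby → Hale → Ravel → Arlen → Brook: 3+6+5+1 = 15
Linby → Ravel → Arlen → Brook: 7+5+1 = 13
Cheapest is Linby → Hale → Arlen → Brook at 11 km.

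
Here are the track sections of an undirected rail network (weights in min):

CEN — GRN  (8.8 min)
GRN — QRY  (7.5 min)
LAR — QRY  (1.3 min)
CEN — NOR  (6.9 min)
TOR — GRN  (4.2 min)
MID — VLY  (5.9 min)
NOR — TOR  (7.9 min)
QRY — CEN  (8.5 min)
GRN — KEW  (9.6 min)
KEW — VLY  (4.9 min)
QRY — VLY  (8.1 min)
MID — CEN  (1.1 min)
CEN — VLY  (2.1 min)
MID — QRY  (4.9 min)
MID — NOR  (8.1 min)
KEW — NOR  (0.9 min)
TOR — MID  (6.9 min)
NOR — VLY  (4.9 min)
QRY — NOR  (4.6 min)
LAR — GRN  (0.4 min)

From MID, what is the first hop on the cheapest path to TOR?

TOR

Compare a few routes:
MID–QRY–LAR–GRN–TOR: 4.9+1.3+0.4+4.2 = 10.8
MID–CEN–GRN–TOR: 1.1+8.8+4.2 = 14.1
MID–CEN–QRY–LAR–GRN–TOR: 1.1+8.5+1.3+0.4+4.2 = 15.5
MID–TOR: 6.9 = 6.9
Cheapest is MID–TOR at 6.9 min.
So from MID the first move is to TOR.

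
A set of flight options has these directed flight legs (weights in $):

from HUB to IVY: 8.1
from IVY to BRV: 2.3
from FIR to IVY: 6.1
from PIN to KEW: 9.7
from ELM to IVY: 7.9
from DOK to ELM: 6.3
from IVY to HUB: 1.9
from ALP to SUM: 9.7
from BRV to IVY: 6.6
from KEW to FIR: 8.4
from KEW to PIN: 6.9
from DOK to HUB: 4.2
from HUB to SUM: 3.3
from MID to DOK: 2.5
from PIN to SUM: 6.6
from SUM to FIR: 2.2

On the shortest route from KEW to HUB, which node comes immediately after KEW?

FIR

Enumerating some paths:
KEW - PIN - SUM - FIR - IVY - HUB: 6.9+6.6+2.2+6.1+1.9 = 23.7
KEW - FIR - IVY - HUB: 8.4+6.1+1.9 = 16.4
The minimum is $16.4 via KEW - FIR - IVY - HUB.
So from KEW the first move is to FIR.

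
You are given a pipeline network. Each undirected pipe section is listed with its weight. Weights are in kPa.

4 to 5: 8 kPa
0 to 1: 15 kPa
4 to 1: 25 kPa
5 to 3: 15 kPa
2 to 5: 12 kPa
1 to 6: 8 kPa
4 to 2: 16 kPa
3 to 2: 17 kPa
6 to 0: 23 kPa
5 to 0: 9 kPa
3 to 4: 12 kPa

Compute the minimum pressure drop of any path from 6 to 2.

44 kPa

Running Dijkstra from 6:
6: 0
1: 8  (via 6)
0: 23  (via 6)
5: 32  (via 0)
4: 33  (via 1)
2: 44  (via 5)
Shortest route: 6 → 0 → 5 → 2 = 44 kPa.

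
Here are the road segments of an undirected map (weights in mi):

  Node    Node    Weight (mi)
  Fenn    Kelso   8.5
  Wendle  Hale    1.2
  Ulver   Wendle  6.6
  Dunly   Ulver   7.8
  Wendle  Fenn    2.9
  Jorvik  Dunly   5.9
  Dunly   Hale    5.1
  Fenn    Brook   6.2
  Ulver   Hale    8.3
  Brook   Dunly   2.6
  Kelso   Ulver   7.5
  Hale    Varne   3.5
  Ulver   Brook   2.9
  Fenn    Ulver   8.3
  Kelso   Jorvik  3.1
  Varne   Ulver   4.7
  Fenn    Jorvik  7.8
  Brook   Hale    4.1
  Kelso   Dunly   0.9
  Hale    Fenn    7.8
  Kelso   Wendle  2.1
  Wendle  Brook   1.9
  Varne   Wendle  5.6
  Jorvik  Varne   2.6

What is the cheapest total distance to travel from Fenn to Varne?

Shortest distances from Fenn:
Fenn: 0
Wendle: 2.9  (via Fenn)
Hale: 4.1  (via Wendle)
Brook: 4.8  (via Wendle)
Kelso: 5  (via Wendle)
Dunly: 5.9  (via Kelso)
Varne: 7.6  (via Hale)
Shortest route: Fenn–Wendle–Hale–Varne = 7.6 mi.

7.6 mi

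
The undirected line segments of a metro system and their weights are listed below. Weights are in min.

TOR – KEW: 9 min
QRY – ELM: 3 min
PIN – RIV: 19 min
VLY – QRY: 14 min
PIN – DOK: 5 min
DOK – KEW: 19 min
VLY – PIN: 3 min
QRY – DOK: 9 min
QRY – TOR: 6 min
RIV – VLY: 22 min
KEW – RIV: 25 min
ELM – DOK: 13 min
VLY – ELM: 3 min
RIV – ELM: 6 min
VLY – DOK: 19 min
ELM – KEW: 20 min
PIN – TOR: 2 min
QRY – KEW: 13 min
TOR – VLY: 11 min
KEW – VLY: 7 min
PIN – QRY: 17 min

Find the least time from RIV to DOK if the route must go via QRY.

18 min

Best RIV to QRY: RIV–ELM–QRY costing 9
Best QRY to DOK: QRY–DOK costing 9
Total via QRY: 9 + 9 = 18 min.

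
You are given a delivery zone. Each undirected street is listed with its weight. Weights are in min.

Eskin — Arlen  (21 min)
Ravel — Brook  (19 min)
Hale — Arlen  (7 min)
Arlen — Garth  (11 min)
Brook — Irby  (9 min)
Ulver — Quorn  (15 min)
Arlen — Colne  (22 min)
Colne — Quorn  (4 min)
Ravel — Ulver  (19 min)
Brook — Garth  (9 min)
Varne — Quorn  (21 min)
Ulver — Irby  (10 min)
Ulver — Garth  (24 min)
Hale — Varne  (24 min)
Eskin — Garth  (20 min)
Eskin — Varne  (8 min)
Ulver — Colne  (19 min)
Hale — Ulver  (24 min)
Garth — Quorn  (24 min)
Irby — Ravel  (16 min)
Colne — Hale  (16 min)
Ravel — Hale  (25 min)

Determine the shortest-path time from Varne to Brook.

37 min

Running Dijkstra from Varne:
Varne: 0
Eskin: 8  (via Varne)
Quorn: 21  (via Varne)
Hale: 24  (via Varne)
Colne: 25  (via Quorn)
Garth: 28  (via Eskin)
Arlen: 29  (via Eskin)
Ulver: 36  (via Quorn)
Brook: 37  (via Garth)
Shortest route: Varne → Eskin → Garth → Brook = 37 min.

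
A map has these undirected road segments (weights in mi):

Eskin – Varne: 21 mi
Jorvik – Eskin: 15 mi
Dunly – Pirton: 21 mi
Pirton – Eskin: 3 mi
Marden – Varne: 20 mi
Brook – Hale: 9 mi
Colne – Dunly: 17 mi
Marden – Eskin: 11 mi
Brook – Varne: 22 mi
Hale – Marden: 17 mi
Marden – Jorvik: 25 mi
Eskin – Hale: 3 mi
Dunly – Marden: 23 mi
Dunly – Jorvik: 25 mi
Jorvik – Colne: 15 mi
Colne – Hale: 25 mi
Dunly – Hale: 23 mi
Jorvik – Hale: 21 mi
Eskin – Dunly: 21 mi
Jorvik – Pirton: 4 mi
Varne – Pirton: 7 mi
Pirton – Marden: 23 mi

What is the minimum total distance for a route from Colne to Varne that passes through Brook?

56 mi

Best Colne to Brook: Colne → Hale → Brook costing 34
Shortest Brook→Varne: Brook → Varne = 22
Total via Brook: 34 + 22 = 56 mi.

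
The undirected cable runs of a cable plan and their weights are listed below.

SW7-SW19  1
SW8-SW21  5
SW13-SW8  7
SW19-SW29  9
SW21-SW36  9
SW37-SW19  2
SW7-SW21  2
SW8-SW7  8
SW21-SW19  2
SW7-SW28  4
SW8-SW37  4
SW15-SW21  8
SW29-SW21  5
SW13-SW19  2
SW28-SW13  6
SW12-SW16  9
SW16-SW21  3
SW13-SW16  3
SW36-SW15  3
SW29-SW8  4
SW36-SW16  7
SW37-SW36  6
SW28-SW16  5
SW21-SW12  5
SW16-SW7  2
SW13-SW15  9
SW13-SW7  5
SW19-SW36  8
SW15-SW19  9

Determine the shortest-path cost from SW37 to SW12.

9

Running Dijkstra from SW37:
SW37: 0
SW19: 2  (via SW37)
SW7: 3  (via SW19)
SW8: 4  (via SW37)
SW21: 4  (via SW19)
SW13: 4  (via SW19)
SW16: 5  (via SW7)
SW36: 6  (via SW37)
SW28: 7  (via SW7)
SW29: 8  (via SW8)
SW15: 9  (via SW36)
SW12: 9  (via SW21)
Shortest route: SW37–SW19–SW21–SW12 = 9.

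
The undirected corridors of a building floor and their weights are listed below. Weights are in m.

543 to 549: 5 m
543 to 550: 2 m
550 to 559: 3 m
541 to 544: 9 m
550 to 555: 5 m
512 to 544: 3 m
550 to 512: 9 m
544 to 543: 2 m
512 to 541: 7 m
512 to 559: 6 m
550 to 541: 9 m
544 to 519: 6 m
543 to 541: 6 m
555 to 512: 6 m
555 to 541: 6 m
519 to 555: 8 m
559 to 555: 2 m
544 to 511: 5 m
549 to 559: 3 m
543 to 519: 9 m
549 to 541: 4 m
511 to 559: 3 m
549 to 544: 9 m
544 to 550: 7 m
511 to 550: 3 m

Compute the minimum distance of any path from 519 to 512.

9 m

Compare a few routes:
519–555–512: 8+6 = 14
519–544–512: 6+3 = 9
The minimum is 9 m via 519–544–512.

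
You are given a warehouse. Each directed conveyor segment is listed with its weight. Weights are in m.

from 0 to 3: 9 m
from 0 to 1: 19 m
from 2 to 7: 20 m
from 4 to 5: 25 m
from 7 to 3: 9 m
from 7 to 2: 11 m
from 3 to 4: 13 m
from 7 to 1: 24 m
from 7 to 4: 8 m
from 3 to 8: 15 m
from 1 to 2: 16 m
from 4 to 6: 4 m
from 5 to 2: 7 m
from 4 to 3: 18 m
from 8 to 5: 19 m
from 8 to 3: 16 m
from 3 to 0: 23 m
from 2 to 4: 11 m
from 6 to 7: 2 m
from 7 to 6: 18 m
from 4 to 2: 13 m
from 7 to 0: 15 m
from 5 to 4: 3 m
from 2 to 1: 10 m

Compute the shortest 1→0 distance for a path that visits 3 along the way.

65 m

Best 1 to 3: 1 → 2 → 4 → 6 → 7 → 3 costing 42
Shortest 3→0: 3 → 0 = 23
Total via 3: 42 + 23 = 65 m.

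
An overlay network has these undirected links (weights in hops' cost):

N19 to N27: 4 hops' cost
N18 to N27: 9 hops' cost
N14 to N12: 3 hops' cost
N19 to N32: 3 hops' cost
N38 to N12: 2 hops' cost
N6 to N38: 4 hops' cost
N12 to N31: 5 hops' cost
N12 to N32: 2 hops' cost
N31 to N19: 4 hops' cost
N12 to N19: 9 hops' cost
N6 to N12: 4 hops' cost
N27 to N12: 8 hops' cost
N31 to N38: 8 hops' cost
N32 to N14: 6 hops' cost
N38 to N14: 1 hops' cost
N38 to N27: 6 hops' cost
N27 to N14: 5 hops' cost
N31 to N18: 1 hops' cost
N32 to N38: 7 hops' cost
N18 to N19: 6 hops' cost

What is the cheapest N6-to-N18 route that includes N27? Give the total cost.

19 hops' cost

Shortest N6→N27: N6 → N38 → N27 = 10
Shortest N27→N18: N27 → N18 = 9
Total via N27: 10 + 9 = 19 hops' cost.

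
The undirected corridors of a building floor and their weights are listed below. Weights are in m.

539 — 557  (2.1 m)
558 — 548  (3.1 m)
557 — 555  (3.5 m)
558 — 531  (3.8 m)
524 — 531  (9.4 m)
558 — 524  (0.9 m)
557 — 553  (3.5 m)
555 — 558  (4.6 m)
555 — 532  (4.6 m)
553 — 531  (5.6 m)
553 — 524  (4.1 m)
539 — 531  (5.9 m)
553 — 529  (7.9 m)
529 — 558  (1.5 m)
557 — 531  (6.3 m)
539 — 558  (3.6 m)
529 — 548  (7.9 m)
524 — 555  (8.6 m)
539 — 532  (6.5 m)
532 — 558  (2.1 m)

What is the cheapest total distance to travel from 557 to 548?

Enumerating some paths:
557–531–558–548: 6.3+3.8+3.1 = 13.2
557–553–524–558–548: 3.5+4.1+0.9+3.1 = 11.6
557–539–558–548: 2.1+3.6+3.1 = 8.8
557–555–558–548: 3.5+4.6+3.1 = 11.2
Cheapest is 557–539–558–548 at 8.8 m.

8.8 m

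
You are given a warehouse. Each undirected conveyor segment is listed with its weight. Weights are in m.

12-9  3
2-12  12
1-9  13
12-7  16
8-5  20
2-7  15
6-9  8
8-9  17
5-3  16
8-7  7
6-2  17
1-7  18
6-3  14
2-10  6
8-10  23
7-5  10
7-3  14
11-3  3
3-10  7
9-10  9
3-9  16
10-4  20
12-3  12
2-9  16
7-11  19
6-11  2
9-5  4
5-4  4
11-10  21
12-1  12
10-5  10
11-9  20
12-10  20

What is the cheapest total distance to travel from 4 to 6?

Shortest distances from 4:
4: 0
5: 4  (via 4)
9: 8  (via 5)
12: 11  (via 9)
7: 14  (via 5)
10: 14  (via 5)
6: 16  (via 9)
Shortest route: 4–5–9–6 = 16 m.

16 m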